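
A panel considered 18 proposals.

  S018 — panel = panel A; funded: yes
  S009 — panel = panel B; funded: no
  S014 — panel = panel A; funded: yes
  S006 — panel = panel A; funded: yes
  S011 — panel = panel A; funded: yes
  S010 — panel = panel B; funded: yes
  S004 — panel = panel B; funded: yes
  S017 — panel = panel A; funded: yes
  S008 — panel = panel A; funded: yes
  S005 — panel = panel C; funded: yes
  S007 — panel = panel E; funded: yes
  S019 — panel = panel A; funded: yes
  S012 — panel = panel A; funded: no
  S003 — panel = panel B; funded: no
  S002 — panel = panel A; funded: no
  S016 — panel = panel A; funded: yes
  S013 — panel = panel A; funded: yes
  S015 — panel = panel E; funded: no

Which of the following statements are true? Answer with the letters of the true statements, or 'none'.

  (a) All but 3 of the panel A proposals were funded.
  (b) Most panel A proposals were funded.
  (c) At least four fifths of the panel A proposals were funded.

(b), (c)

|A| = 11, |A ∩ B| = 9, |A ∖ B| = 2.
(a) |A ∖ B| = 3: fails.
(b) |A ∩ B| > |A ∖ B|: holds.
(c) |A ∩ B| / |A| ≥ 4/5: holds.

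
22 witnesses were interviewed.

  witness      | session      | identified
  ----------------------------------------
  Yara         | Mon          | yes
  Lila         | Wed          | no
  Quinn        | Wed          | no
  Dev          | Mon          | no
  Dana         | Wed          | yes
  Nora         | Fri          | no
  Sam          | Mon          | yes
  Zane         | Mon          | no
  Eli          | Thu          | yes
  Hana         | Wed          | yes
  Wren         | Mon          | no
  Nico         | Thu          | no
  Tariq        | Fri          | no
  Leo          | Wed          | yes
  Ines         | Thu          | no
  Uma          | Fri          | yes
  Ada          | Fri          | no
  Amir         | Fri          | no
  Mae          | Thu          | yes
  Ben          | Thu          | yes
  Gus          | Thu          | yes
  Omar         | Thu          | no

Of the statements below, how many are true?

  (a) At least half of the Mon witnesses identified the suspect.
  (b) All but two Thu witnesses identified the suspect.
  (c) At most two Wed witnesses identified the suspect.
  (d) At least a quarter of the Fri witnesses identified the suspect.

0

(a) Mon: |A| = 5, |A ∩ B| = 2; needs |A ∩ B| ≥ |A ∖ B| — false.
(b) Thu: |A| = 7, |A ∩ B| = 4; needs |A ∖ B| = 2 — false.
(c) Wed: |A| = 5, |A ∩ B| = 3; needs |A ∩ B| ≤ 2 — false.
(d) Fri: |A| = 5, |A ∩ B| = 1; needs |A ∩ B| / |A| ≥ 1/4 — false.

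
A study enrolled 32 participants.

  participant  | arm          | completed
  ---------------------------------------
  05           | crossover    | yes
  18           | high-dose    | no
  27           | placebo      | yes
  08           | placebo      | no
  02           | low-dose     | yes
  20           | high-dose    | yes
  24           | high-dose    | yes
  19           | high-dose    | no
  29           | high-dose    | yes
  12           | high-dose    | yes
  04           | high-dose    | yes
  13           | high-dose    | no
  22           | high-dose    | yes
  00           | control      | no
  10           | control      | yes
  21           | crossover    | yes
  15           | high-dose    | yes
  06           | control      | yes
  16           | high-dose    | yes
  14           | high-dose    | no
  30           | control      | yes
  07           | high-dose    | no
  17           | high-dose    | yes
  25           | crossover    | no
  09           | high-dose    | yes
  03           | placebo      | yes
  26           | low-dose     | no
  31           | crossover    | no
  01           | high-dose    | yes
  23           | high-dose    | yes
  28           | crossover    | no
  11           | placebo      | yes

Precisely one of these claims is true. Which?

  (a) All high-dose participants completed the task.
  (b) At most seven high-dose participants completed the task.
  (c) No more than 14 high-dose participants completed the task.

(c)

|A| = 17, |A ∩ B| = 12, |A ∖ B| = 5.
(a) requires A ⊆ B, i.e. every element of A is in B (|A ∖ B| = 0): false.
(b) requires |A ∩ B| ≤ 7: false.
(c) requires |A ∩ B| ≤ 14: true.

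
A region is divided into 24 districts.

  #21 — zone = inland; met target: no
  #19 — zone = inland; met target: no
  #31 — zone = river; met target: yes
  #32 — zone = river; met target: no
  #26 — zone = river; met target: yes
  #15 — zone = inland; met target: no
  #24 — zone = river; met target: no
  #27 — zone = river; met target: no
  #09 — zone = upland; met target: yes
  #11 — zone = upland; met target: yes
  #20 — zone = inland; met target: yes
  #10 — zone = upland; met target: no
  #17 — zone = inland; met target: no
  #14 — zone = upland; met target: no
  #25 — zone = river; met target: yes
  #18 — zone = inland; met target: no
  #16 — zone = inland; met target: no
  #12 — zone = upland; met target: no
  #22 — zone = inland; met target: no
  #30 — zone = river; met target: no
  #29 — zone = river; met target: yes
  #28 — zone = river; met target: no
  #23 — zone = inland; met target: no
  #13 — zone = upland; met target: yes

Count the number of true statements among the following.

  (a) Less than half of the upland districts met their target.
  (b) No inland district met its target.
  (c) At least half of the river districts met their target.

0

(a) upland: |A| = 6, |A ∩ B| = 3; needs |A ∩ B| < |A ∖ B| — false.
(b) inland: |A| = 9, |A ∩ B| = 1; needs A ∩ B = ∅ (|A ∩ B| = 0) — false.
(c) river: |A| = 9, |A ∩ B| = 4; needs |A ∩ B| ≥ |A ∖ B| — false.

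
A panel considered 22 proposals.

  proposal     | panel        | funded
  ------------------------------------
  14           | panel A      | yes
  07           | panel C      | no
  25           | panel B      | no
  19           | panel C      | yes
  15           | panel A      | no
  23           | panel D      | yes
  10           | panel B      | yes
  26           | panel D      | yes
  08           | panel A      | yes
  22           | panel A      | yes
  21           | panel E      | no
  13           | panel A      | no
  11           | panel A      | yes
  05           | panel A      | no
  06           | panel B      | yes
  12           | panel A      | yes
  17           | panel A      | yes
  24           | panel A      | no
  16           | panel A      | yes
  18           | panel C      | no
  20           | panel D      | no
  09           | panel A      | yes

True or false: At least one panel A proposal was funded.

'At least one panel A proposal was funded' holds iff A ∩ B ≠ ∅ (|A ∩ B| ≥ 1).
A (the restrictor) = {14, 15, 08, 22, 13, 11, 05, 12, 17, 24, 16, 09}, |A| = 12.
A ∩ B = {14, 08, 22, 11, 12, 17, 16, 09}, so |A ∩ B| = 8.
So the statement is true.

True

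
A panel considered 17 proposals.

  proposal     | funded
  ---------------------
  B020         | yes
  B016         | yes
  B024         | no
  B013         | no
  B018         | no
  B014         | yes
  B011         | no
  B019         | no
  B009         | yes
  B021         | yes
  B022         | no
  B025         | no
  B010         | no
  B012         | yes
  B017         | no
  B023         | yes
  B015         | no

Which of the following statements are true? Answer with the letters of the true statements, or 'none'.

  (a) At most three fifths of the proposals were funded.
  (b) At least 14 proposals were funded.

(a)

|A| = 17, |A ∩ B| = 7, |A ∖ B| = 10.
(a) |A ∩ B| / |A| ≤ 3/5: holds.
(b) |A ∩ B| ≥ 14: fails.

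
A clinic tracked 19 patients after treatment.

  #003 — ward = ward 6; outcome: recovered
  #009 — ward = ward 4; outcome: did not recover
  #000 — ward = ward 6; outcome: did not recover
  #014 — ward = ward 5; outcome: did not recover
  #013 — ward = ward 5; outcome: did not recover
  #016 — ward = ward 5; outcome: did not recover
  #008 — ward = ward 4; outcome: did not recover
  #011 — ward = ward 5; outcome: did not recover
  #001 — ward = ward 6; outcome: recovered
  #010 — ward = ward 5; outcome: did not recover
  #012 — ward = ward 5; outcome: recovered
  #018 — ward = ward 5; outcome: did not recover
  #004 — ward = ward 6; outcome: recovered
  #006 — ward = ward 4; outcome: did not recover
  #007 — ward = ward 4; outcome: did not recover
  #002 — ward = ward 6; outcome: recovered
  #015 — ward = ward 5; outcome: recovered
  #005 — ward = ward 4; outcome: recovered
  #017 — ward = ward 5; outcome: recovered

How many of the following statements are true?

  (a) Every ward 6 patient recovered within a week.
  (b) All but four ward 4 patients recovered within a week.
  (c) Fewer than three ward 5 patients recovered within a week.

1

(a) ward 6: |A| = 5, |A ∩ B| = 4; needs A ⊆ B, i.e. every element of A is in B (|A ∖ B| = 0) — false.
(b) ward 4: |A| = 5, |A ∩ B| = 1; needs |A ∖ B| = 4 — true.
(c) ward 5: |A| = 9, |A ∩ B| = 3; needs |A ∩ B| < 3 — false.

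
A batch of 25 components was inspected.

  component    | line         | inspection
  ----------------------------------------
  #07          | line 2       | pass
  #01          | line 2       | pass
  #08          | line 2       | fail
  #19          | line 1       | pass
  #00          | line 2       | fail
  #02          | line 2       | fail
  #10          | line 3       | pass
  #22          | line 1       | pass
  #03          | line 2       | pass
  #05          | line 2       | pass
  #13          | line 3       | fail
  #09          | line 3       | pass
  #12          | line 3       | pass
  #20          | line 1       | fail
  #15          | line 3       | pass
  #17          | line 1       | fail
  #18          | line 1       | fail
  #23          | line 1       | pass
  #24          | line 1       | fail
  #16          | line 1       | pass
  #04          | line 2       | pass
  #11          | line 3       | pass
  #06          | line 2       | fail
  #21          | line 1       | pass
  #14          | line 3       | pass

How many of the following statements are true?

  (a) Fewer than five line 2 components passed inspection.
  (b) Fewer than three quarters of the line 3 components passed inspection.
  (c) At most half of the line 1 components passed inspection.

(a) line 2: |A| = 9, |A ∩ B| = 5; needs |A ∩ B| < 5 — false.
(b) line 3: |A| = 7, |A ∩ B| = 6; needs |A ∩ B| / |A| < 3/4 — false.
(c) line 1: |A| = 9, |A ∩ B| = 5; needs |A ∩ B| ≤ |A ∖ B| — false.

0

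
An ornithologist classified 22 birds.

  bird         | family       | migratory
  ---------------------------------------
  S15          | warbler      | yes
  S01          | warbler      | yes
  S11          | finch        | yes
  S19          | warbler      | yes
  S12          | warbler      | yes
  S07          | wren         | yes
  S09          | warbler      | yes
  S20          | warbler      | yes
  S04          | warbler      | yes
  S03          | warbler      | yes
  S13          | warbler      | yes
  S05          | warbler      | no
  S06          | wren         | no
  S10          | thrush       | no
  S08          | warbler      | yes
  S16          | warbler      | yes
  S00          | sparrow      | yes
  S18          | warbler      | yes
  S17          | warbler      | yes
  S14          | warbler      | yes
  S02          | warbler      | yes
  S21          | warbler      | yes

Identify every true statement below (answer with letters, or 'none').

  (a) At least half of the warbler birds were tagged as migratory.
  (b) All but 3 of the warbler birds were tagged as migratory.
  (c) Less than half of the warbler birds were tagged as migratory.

(a)

|A| = 17, |A ∩ B| = 16, |A ∖ B| = 1.
(a) |A ∩ B| ≥ |A ∖ B|: holds.
(b) |A ∖ B| = 3: fails.
(c) |A ∩ B| < |A ∖ B|: fails.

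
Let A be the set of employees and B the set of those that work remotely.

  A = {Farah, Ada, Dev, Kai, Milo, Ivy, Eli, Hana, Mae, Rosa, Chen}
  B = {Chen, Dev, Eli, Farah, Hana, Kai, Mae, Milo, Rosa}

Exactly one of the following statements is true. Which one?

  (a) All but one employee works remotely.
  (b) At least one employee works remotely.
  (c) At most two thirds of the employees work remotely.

|A| = 11, |A ∩ B| = 9, |A ∖ B| = 2.
(a) requires |A ∖ B| = 1: false.
(b) requires A ∩ B ≠ ∅ (|A ∩ B| ≥ 1): true.
(c) requires |A ∩ B| / |A| ≤ 2/3: false.

(b)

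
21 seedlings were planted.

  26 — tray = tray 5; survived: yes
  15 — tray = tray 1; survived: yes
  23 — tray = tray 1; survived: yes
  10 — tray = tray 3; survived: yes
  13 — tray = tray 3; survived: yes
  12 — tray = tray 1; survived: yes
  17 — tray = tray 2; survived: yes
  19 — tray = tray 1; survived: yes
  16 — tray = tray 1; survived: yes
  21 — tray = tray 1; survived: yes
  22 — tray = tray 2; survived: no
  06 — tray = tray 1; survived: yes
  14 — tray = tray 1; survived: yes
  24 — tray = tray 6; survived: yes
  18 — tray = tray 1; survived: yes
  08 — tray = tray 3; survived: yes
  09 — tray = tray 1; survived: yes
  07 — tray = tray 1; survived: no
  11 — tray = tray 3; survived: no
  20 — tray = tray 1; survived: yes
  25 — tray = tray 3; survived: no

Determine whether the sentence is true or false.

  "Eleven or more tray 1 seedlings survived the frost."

Truth condition: |A ∩ B| ≥ 11.
A (the restrictor) = {15, 23, 12, 19, 16, 21, 06, 14, 18, 09, 07, 20}, |A| = 12.
A ∩ B = {15, 23, 12, 19, 16, 21, 06, 14, 18, 09, 20}, so |A ∩ B| = 11.
|A ∩ B| = 11, so the statement is true.

True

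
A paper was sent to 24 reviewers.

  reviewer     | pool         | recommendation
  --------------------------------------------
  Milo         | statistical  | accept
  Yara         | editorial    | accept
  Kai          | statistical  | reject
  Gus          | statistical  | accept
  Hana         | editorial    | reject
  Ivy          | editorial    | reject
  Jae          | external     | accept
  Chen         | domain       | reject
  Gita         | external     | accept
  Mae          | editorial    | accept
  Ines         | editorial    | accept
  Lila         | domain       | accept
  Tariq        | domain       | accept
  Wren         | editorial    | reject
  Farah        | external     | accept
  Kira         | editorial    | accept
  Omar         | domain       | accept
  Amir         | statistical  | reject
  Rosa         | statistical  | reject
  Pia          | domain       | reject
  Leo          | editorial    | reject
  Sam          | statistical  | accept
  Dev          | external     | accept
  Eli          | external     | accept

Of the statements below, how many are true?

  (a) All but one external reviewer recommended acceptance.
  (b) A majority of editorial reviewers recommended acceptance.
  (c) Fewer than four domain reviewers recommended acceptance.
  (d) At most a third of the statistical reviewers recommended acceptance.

1

(a) external: |A| = 5, |A ∩ B| = 5; needs |A ∖ B| = 1 — false.
(b) editorial: |A| = 8, |A ∩ B| = 4; needs |A ∩ B| > |A ∖ B| — false.
(c) domain: |A| = 5, |A ∩ B| = 3; needs |A ∩ B| < 4 — true.
(d) statistical: |A| = 6, |A ∩ B| = 3; needs |A ∩ B| / |A| ≤ 1/3 — false.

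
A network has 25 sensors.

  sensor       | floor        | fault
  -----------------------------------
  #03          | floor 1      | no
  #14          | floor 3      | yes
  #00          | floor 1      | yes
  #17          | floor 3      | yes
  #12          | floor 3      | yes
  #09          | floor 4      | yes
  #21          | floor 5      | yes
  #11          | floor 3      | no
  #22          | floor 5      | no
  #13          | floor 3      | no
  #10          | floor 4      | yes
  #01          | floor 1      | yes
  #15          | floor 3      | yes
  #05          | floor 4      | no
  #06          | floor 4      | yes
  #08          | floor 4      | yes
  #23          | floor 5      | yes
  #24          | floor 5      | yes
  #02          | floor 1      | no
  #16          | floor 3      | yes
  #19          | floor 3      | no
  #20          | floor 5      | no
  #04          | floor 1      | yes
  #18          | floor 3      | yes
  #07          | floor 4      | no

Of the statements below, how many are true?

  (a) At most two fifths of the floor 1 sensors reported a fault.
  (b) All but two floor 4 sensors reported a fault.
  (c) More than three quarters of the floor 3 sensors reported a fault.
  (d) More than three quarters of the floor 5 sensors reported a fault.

1

(a) floor 1: |A| = 5, |A ∩ B| = 3; needs |A ∩ B| / |A| ≤ 2/5 — false.
(b) floor 4: |A| = 6, |A ∩ B| = 4; needs |A ∖ B| = 2 — true.
(c) floor 3: |A| = 9, |A ∩ B| = 6; needs |A ∩ B| / |A| > 3/4 — false.
(d) floor 5: |A| = 5, |A ∩ B| = 3; needs |A ∩ B| / |A| > 3/4 — false.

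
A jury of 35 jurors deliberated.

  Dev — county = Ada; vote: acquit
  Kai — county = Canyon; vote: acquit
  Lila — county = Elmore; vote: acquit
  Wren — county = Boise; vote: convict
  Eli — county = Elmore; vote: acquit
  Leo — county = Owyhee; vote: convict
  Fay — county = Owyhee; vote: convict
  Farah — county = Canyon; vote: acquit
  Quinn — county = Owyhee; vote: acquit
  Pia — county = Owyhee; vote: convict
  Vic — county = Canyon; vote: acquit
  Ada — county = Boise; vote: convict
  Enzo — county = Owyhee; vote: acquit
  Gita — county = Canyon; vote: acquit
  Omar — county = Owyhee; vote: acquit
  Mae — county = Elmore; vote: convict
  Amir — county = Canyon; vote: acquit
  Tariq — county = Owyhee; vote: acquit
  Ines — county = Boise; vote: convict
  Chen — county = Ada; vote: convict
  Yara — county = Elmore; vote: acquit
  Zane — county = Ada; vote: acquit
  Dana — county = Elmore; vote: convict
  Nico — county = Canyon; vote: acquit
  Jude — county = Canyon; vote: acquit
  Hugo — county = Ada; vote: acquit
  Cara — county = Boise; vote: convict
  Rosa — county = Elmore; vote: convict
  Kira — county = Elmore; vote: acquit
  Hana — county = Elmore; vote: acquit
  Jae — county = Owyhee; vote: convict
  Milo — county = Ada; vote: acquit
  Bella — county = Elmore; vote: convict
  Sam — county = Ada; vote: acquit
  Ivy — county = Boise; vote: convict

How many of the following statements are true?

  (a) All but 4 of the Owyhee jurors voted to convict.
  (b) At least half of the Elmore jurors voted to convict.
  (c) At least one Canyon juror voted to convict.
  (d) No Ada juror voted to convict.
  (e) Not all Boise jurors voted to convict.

1

(a) Owyhee: |A| = 8, |A ∩ B| = 4; needs |A ∖ B| = 4 — true.
(b) Elmore: |A| = 9, |A ∩ B| = 4; needs |A ∩ B| ≥ |A ∖ B| — false.
(c) Canyon: |A| = 7, |A ∩ B| = 0; needs A ∩ B ≠ ∅ (|A ∩ B| ≥ 1) — false.
(d) Ada: |A| = 6, |A ∩ B| = 1; needs A ∩ B = ∅ (|A ∩ B| = 0) — false.
(e) Boise: |A| = 5, |A ∩ B| = 5; needs A ⊄ B (|A ∖ B| ≥ 1) — false.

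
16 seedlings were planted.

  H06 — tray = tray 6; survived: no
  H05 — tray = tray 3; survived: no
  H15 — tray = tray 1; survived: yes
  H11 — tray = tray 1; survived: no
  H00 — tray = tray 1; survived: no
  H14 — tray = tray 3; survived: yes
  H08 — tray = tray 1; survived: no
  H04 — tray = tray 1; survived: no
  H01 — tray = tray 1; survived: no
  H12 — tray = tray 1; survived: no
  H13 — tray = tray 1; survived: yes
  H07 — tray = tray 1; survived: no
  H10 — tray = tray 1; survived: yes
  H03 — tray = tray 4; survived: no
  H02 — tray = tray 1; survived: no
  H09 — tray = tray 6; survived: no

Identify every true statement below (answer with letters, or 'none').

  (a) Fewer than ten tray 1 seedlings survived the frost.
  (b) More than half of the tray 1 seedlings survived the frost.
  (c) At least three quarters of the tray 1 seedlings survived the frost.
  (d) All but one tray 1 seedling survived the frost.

|A| = 11, |A ∩ B| = 3, |A ∖ B| = 8.
(a) |A ∩ B| < 10: holds.
(b) |A ∩ B| > |A ∖ B|: fails.
(c) |A ∩ B| / |A| ≥ 3/4: fails.
(d) |A ∖ B| = 1: fails.

(a)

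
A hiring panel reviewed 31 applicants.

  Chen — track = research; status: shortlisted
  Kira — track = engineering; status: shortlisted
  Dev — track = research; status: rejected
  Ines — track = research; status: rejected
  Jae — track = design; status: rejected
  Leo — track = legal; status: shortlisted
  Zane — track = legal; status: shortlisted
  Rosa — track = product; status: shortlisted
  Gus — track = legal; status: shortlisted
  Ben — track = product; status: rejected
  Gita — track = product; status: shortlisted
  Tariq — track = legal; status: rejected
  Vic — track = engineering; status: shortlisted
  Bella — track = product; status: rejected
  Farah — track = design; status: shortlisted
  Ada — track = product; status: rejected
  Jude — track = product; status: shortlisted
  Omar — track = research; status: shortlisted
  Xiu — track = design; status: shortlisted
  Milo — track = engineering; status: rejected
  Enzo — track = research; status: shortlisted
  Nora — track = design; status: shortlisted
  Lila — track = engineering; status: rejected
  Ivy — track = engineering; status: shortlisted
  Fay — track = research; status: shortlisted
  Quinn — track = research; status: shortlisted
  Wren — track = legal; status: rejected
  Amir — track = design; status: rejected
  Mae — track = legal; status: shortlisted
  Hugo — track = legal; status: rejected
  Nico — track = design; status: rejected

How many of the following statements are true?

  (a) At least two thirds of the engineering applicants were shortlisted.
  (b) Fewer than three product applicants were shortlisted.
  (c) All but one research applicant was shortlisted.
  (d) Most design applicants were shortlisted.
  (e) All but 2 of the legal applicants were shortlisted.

0

(a) engineering: |A| = 5, |A ∩ B| = 3; needs |A ∩ B| / |A| ≥ 2/3 — false.
(b) product: |A| = 6, |A ∩ B| = 3; needs |A ∩ B| < 3 — false.
(c) research: |A| = 7, |A ∩ B| = 5; needs |A ∖ B| = 1 — false.
(d) design: |A| = 6, |A ∩ B| = 3; needs |A ∩ B| > |A ∖ B| — false.
(e) legal: |A| = 7, |A ∩ B| = 4; needs |A ∖ B| = 2 — false.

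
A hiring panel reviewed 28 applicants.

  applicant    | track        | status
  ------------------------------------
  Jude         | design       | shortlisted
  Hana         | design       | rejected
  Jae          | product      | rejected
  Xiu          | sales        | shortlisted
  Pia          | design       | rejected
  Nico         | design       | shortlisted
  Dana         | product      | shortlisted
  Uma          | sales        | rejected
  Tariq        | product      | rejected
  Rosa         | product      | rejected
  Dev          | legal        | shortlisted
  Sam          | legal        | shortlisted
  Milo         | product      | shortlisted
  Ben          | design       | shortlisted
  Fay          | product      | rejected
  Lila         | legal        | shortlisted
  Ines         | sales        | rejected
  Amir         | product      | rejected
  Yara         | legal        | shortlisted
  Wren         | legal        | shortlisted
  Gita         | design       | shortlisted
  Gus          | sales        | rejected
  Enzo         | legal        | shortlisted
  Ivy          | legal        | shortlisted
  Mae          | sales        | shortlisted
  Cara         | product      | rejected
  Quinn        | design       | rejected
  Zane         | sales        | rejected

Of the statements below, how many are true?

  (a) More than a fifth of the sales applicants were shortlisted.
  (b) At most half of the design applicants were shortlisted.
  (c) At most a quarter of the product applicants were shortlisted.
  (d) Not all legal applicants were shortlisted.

2

(a) sales: |A| = 6, |A ∩ B| = 2; needs |A ∩ B| / |A| > 1/5 — true.
(b) design: |A| = 7, |A ∩ B| = 4; needs |A ∩ B| ≤ |A ∖ B| — false.
(c) product: |A| = 8, |A ∩ B| = 2; needs |A ∩ B| / |A| ≤ 1/4 — true.
(d) legal: |A| = 7, |A ∩ B| = 7; needs A ⊄ B (|A ∖ B| ≥ 1) — false.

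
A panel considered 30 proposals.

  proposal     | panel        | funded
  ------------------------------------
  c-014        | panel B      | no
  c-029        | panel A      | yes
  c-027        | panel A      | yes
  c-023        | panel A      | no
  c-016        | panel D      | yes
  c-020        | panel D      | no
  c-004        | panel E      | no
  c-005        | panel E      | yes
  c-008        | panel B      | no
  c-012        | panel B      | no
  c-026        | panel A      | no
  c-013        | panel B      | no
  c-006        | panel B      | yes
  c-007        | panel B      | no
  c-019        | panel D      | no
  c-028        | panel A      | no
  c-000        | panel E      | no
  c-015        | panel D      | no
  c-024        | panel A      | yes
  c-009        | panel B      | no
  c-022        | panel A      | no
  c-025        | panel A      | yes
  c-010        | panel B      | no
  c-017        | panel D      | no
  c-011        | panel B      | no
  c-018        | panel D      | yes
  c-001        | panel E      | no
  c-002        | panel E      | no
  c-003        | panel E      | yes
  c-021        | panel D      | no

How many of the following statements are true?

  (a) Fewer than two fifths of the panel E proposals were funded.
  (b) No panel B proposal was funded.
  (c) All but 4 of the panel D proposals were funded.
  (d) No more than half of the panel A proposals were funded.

2

(a) panel E: |A| = 6, |A ∩ B| = 2; needs |A ∩ B| / |A| < 2/5 — true.
(b) panel B: |A| = 9, |A ∩ B| = 1; needs A ∩ B = ∅ (|A ∩ B| = 0) — false.
(c) panel D: |A| = 7, |A ∩ B| = 2; needs |A ∖ B| = 4 — false.
(d) panel A: |A| = 8, |A ∩ B| = 4; needs |A ∩ B| ≤ |A ∖ B| — true.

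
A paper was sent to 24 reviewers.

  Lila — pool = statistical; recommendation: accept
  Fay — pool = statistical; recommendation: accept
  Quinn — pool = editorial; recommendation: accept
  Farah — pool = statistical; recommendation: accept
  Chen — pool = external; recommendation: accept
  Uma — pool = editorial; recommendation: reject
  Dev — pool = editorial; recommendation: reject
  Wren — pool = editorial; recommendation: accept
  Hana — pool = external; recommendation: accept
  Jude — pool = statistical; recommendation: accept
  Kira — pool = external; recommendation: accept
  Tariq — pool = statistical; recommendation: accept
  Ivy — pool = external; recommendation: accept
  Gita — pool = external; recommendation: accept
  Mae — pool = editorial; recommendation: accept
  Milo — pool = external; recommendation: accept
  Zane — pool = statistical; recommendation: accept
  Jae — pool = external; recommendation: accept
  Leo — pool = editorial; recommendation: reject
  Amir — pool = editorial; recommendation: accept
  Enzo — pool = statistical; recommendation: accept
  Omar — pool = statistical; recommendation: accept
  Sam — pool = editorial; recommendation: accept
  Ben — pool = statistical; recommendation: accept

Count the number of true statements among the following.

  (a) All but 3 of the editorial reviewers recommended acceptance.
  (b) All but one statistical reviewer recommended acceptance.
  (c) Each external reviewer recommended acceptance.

2

(a) editorial: |A| = 8, |A ∩ B| = 5; needs |A ∖ B| = 3 — true.
(b) statistical: |A| = 9, |A ∩ B| = 9; needs |A ∖ B| = 1 — false.
(c) external: |A| = 7, |A ∩ B| = 7; needs A ⊆ B, i.e. every element of A is in B (|A ∖ B| = 0) — true.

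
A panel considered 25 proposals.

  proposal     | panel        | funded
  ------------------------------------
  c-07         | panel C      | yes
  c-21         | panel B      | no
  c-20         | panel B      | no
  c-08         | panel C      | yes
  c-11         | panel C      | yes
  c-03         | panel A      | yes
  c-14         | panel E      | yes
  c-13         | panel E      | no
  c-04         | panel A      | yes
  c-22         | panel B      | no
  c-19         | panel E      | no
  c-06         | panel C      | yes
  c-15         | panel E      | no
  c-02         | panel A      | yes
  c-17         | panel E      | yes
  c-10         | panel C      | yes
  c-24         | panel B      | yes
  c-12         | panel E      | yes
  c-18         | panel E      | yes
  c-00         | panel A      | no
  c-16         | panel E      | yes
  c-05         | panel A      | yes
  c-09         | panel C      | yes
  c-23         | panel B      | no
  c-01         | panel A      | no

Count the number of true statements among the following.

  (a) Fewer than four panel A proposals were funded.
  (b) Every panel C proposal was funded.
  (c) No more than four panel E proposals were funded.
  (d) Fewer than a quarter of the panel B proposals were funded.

(a) panel A: |A| = 6, |A ∩ B| = 4; needs |A ∩ B| < 4 — false.
(b) panel C: |A| = 6, |A ∩ B| = 6; needs A ⊆ B, i.e. every element of A is in B (|A ∖ B| = 0) — true.
(c) panel E: |A| = 8, |A ∩ B| = 5; needs |A ∩ B| ≤ 4 — false.
(d) panel B: |A| = 5, |A ∩ B| = 1; needs |A ∩ B| / |A| < 1/4 — true.

2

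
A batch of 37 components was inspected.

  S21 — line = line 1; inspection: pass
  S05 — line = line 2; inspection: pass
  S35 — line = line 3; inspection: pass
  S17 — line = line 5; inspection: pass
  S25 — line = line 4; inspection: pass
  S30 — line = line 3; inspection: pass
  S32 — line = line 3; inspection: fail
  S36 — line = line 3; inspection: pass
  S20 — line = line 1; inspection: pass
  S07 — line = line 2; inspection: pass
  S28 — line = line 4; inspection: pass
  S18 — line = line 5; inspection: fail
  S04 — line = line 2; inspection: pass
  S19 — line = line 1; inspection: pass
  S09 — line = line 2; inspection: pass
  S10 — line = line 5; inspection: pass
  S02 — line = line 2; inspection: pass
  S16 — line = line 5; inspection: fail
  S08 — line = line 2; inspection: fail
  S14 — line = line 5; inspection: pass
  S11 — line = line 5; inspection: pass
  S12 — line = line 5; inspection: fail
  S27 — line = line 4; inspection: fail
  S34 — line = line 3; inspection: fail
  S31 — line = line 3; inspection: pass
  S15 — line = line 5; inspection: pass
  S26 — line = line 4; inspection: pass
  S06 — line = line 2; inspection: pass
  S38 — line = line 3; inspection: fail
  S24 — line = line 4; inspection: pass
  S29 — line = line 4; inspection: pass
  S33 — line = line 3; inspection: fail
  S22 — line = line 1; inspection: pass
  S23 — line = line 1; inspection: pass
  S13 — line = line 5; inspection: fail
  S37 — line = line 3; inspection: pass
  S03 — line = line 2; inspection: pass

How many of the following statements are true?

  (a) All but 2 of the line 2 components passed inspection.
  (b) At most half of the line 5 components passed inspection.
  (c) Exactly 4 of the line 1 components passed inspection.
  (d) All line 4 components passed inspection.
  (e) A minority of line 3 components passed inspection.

0

(a) line 2: |A| = 8, |A ∩ B| = 7; needs |A ∖ B| = 2 — false.
(b) line 5: |A| = 9, |A ∩ B| = 5; needs |A ∩ B| ≤ |A ∖ B| — false.
(c) line 1: |A| = 5, |A ∩ B| = 5; needs |A ∩ B| = 4 — false.
(d) line 4: |A| = 6, |A ∩ B| = 5; needs A ⊆ B, i.e. every element of A is in B (|A ∖ B| = 0) — false.
(e) line 3: |A| = 9, |A ∩ B| = 5; needs |A ∩ B| < |A ∖ B| — false.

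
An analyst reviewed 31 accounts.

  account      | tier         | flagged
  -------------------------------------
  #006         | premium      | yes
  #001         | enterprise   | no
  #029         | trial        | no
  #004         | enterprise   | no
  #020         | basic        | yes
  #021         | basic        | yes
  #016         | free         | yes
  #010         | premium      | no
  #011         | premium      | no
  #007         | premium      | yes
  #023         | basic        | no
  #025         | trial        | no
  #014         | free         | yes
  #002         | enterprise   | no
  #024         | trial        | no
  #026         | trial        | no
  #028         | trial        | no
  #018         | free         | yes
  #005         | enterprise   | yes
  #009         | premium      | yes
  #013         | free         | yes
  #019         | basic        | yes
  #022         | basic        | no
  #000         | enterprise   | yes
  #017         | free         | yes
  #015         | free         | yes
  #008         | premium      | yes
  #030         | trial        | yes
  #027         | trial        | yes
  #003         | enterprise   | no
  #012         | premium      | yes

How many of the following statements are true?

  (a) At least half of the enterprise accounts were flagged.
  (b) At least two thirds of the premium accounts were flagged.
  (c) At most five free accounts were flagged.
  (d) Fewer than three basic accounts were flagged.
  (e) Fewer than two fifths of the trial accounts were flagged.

2

(a) enterprise: |A| = 6, |A ∩ B| = 2; needs |A ∩ B| ≥ |A ∖ B| — false.
(b) premium: |A| = 7, |A ∩ B| = 5; needs |A ∩ B| / |A| ≥ 2/3 — true.
(c) free: |A| = 6, |A ∩ B| = 6; needs |A ∩ B| ≤ 5 — false.
(d) basic: |A| = 5, |A ∩ B| = 3; needs |A ∩ B| < 3 — false.
(e) trial: |A| = 7, |A ∩ B| = 2; needs |A ∩ B| / |A| < 2/5 — true.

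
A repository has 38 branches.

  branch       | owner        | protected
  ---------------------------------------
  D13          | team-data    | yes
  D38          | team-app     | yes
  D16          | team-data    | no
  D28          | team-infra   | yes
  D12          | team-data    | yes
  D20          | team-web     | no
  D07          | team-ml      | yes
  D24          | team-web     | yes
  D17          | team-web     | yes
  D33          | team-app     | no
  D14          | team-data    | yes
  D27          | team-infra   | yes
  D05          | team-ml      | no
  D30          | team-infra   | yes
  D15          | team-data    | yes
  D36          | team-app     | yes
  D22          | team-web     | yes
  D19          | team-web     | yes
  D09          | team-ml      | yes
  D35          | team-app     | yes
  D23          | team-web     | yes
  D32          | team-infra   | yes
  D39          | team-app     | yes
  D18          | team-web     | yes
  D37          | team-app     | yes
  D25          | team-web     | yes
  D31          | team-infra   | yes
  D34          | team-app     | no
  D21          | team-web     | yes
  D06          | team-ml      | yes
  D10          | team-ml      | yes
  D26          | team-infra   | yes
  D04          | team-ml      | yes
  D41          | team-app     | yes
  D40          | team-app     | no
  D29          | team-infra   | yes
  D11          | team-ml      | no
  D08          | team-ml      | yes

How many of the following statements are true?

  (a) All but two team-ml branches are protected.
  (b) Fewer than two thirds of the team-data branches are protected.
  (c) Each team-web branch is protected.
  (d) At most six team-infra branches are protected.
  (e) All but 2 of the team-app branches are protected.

(a) team-ml: |A| = 8, |A ∩ B| = 6; needs |A ∖ B| = 2 — true.
(b) team-data: |A| = 5, |A ∩ B| = 4; needs |A ∩ B| / |A| < 2/3 — false.
(c) team-web: |A| = 9, |A ∩ B| = 8; needs A ⊆ B, i.e. every element of A is in B (|A ∖ B| = 0) — false.
(d) team-infra: |A| = 7, |A ∩ B| = 7; needs |A ∩ B| ≤ 6 — false.
(e) team-app: |A| = 9, |A ∩ B| = 6; needs |A ∖ B| = 2 — false.

1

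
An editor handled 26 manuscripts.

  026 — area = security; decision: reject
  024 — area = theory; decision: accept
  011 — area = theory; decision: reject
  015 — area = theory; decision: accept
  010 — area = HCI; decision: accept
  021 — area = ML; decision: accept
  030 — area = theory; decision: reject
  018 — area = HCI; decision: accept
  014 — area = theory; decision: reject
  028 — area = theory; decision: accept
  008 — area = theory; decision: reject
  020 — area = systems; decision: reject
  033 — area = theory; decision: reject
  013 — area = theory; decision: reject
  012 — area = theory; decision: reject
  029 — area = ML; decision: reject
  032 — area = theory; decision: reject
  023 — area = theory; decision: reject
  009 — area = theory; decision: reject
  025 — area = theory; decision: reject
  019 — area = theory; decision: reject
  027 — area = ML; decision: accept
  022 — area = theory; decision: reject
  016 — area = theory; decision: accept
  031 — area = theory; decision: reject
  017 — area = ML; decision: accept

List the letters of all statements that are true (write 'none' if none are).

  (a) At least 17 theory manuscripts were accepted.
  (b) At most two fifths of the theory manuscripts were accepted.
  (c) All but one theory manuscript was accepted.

(b)

|A| = 18, |A ∩ B| = 4, |A ∖ B| = 14.
(a) |A ∩ B| ≥ 17: fails.
(b) |A ∩ B| / |A| ≤ 2/5: holds.
(c) |A ∖ B| = 1: fails.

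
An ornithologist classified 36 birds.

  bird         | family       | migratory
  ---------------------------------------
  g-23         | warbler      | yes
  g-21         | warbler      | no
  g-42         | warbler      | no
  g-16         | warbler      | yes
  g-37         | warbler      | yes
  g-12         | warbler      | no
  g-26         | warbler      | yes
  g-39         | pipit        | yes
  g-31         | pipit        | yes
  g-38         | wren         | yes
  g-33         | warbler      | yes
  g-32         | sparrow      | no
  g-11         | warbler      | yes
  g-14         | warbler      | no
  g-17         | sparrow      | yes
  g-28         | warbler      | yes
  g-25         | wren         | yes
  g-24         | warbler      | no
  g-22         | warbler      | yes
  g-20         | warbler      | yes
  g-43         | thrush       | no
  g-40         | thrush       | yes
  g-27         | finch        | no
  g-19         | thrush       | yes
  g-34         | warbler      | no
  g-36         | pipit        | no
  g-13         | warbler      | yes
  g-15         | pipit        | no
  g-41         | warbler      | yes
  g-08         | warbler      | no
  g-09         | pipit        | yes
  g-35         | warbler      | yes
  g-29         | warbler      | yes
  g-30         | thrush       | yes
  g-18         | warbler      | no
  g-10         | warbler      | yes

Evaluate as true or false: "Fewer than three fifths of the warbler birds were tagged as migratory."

False

The determiner here denotes the relation: |A ∩ B| / |A| < 3/5.
|A| = 22, |A ∩ B| = 14, |A ∖ B| = 8.
|A ∩ B|/|A| = 14/22, so the statement is false.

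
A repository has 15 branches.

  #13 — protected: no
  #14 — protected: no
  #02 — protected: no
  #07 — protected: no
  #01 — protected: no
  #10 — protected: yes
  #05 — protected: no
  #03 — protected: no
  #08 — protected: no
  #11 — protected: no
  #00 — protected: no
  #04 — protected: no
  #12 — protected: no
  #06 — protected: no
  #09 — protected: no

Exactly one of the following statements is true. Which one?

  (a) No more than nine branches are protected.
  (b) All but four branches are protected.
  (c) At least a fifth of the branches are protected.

(a)

|A| = 15, |A ∩ B| = 1, |A ∖ B| = 14.
(a) requires |A ∩ B| ≤ 9: true.
(b) requires |A ∖ B| = 4: false.
(c) requires |A ∩ B| / |A| ≥ 1/5: false.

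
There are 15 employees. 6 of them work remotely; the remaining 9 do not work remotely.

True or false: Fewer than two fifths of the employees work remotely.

'Fewer than two fifths of the employees work remotely' holds iff |A ∩ B| / |A| < 2/5.
|A| = 15, |A ∩ B| = 6, |A ∖ B| = 9.
|A ∩ B|/|A| = 6/15, so the statement is false.

False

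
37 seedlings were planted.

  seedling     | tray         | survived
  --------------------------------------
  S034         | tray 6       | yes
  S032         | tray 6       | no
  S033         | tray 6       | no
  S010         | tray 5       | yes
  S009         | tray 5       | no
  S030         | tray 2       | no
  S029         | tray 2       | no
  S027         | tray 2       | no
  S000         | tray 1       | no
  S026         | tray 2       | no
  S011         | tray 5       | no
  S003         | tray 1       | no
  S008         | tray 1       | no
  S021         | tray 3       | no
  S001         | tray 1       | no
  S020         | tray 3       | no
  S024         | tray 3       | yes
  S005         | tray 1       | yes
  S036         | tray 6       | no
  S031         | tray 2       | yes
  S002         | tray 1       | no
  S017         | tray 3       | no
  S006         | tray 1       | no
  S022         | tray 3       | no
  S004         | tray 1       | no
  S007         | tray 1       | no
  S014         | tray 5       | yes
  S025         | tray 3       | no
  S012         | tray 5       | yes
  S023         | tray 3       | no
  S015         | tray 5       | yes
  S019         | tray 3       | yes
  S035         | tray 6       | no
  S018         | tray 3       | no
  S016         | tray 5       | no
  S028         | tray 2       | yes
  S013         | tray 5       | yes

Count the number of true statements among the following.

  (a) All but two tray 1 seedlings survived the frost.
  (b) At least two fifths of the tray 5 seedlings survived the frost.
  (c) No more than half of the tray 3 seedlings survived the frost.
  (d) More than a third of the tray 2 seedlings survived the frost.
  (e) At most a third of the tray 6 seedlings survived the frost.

3

(a) tray 1: |A| = 9, |A ∩ B| = 1; needs |A ∖ B| = 2 — false.
(b) tray 5: |A| = 8, |A ∩ B| = 5; needs |A ∩ B| / |A| ≥ 2/5 — true.
(c) tray 3: |A| = 9, |A ∩ B| = 2; needs |A ∩ B| ≤ |A ∖ B| — true.
(d) tray 2: |A| = 6, |A ∩ B| = 2; needs |A ∩ B| / |A| > 1/3 — false.
(e) tray 6: |A| = 5, |A ∩ B| = 1; needs |A ∩ B| / |A| ≤ 1/3 — true.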